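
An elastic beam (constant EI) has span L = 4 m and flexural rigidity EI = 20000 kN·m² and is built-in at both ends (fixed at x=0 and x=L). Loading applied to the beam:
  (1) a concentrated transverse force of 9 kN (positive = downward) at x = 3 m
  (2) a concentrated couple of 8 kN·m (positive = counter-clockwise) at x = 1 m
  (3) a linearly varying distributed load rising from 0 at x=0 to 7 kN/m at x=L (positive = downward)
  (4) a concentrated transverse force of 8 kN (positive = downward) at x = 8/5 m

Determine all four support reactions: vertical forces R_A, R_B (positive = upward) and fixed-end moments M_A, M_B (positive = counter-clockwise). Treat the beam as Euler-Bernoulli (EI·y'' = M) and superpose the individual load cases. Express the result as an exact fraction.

Load 1 — point force P=9 kN at a=3 m (b=L-a=1):
  R_A = Pb²(3a+b)/L³ = 9·1²·(3·3+1)/4³ = 45/32 kN
  M_A = Pab²/L² = 9·3·1²/4² = 27/16 kN·m
  R_B = Pa²(a+3b)/L³ = 9·3²·(3+3·1)/4³ = 243/32 kN
  M_B = -Pa²b/L² = -9·3²·1/4² = -81/16 kN·m
Load 2 — applied couple M₀=8 kN·m at a=1 m (b=L-a=3):
  R_A = 6M₀ab/L³ = 6·8·1·3/4³ = 9/4 kN
  M_A = M₀b(2a-b)/L² = 8·3·(2·1-3)/4² = -3/2 kN·m
  R_B = -6M₀ab/L³ = -6·8·1·3/4³ = -9/4 kN
  M_B = M₀a(2b-a)/L² = 8·1·(2·3-1)/4² = 5/2 kN·m
Load 3 — triangular load w₀=7 kN/m (0→w₀ over full span):
  R_A = 3w₀L/20 = 3·7·4/20 = 21/5 kN
  M_A = w₀L²/30 = 7·4²/30 = 56/15 kN·m
  R_B = 7w₀L/20 = 7·7·4/20 = 49/5 kN
  M_B = -w₀L²/20 = -7·4²/20 = -28/5 kN·m
Load 4 — point force P=8 kN at a=8/5 m (b=L-a=12/5):
  R_A = Pb²(3a+b)/L³ = 8·(12/5)²·(3·(8/5)+(12/5))/4³ = 648/125 kN
  M_A = Pab²/L² = 8·(8/5)·(12/5)²/4² = 576/125 kN·m
  R_B = Pa²(a+3b)/L³ = 8·(8/5)²·((8/5)+3·(12/5))/4³ = 352/125 kN
  M_B = -Pa²b/L² = -8·(8/5)²·(12/5)/4² = -384/125 kN·m
Superposition: R_A = 52161/4000 kN, M_A = 51173/6000 kN·m, R_B = 71839/4000 kN, M_B = -22469/2000 kN·m

R_A = 52161/4000 kN, M_A = 51173/6000 kN·m, R_B = 71839/4000 kN, M_B = -22469/2000 kN·m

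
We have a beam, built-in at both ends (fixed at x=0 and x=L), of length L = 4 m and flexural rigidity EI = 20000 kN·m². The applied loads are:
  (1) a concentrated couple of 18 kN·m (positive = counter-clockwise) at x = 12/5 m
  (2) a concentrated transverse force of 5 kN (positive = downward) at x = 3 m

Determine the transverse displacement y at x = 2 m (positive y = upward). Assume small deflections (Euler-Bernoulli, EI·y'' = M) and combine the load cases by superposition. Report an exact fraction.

Load 1 — applied couple M₀=18 kN·m at a=12/5 m (b=L-a=8/5):
  y_1 = (R_Ax³/6 - M_Ax²/2)/EI  [x≤a] with R_A=162/25, M_A=144/25 = ((162/25)·2³/6 - (144/25)·2²/2)/20000 = -9/62500 m
Load 2 — point force P=5 kN at a=3 m (b=L-a=1):
  y_2 = -Pb²x²(3aL-(3a+b)x)/(6L³EI)  [x≤a] = -5·1²·2²·(3·3·4-(3·3+1)·2)/(6·4³·20000) = -1/24000 m
Superposition: y = Σ y_i = -557/3000000 m ≈ -0.000186 m

y(2) = -557/3000000 m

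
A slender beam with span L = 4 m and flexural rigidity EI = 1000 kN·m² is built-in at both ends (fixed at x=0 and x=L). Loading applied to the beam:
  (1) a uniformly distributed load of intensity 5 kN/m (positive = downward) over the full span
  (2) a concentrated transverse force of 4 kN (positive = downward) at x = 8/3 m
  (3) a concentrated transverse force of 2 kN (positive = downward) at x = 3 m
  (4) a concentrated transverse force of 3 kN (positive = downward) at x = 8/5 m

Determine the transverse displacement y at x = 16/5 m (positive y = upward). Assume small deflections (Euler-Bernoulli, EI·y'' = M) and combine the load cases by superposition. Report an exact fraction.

y(16/5) = -2993887/1265625000 m

Load 1 — uniform load w=5 kN/m over full span:
  y_1 = -wx²(L-x)²/(24EI) = -5·(16/5)²·(4-(16/5))²/(24·1000) = -64/46875 m
Load 2 — point force P=4 kN at a=8/3 m (b=L-a=4/3):
  y_2 = -Pa²(L-x)²(3bL-(3b+a)(L-x))/(6L³EI)  [x>a] = -4·(8/3)²·(4-(16/5))²·(3·(4/3)·4-(3·(4/3)+(8/3))·(4-(16/5)))/(6·4³·1000) = -128/253125 m
Load 3 — point force P=2 kN at a=3 m (b=L-a=1):
  y_3 = -Pa²(L-x)²(3bL-(3b+a)(L-x))/(6L³EI)  [x>a] = -2·3²·(4-(16/5))²·(3·1·4-(3·1+3)·(4-(16/5)))/(6·4³·1000) = -27/125000 m
Load 4 — point force P=3 kN at a=8/5 m (b=L-a=12/5):
  y_4 = -Pa²(L-x)²(3bL-(3b+a)(L-x))/(6L³EI)  [x>a] = -3·(8/5)²·(4-(16/5))²·(3·(12/5)·4-(3·(12/5)+(8/5))·(4-(16/5)))/(6·4³·1000) = -544/1953125 m
Superposition: y = Σ y_i = -2993887/1265625000 m ≈ -0.002366 m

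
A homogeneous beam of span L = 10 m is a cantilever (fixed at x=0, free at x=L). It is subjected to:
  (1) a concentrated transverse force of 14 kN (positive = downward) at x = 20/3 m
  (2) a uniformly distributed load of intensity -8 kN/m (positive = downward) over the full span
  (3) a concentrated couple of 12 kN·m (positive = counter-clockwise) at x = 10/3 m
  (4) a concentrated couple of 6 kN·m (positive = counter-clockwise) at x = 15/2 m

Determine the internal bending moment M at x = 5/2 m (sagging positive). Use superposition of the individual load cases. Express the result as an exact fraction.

M(5/2) = 554/3 kN·m

Load 1 — point force P=14 kN at a=20/3 m (b=L-a=10/3):
  M_1 = -P(a-x)  [x≤a] = -14·((20/3)-(5/2)) = -175/3 kN·m
Load 2 — uniform load w=-8 kN/m over full span:
  M_2 = -w(L-x)²/2 = -(-8)·(10-(5/2))²/2 = 225 kN·m
Load 3 — applied couple M₀=12 kN·m at a=10/3 m (b=L-a=20/3):
  M_3 = M₀  [x≤a] = 12 = 12 kN·m
Load 4 — applied couple M₀=6 kN·m at a=15/2 m (b=L-a=5/2):
  M_4 = M₀  [x≤a] = 6 = 6 kN·m
Superposition: M = Σ M_i = 554/3 kN·m ≈ 184.666667 kN·m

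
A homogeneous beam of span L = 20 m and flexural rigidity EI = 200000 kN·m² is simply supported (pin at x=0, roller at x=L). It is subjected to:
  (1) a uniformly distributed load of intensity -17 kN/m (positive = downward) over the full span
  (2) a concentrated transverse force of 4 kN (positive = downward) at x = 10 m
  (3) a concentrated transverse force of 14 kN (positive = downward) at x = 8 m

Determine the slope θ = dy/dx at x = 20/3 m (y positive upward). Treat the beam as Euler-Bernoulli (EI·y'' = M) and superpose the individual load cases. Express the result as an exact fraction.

θ(20/3) = 253237/20250000 rad

Load 1 — uniform load w=-17 kN/m over full span:
  θ_1 = -w(L³-6Lx²+4x³)/(24EI) = -(-17)·(20³-6·20·(20/3)²+4·(20/3)³)/(24·200000) = 221/16200 rad
Load 2 — point force P=4 kN at a=10 m (b=L-a=10):
  θ_2 = -Pb(L²-b²-3x²)/(6LEI)  [x≤a] = -4·10·(20²-10²-3·(20/3)²)/(6·20·200000) = -1/3600 rad
Load 3 — point force P=14 kN at a=8 m (b=L-a=12):
  θ_3 = -Pb(L²-b²-3x²)/(6LEI)  [x≤a] = -14·12·(20²-12²-3·(20/3)²)/(6·20·200000) = -161/187500 rad
Superposition: θ = Σ θ_i = 253237/20250000 rad ≈ 0.012506 rad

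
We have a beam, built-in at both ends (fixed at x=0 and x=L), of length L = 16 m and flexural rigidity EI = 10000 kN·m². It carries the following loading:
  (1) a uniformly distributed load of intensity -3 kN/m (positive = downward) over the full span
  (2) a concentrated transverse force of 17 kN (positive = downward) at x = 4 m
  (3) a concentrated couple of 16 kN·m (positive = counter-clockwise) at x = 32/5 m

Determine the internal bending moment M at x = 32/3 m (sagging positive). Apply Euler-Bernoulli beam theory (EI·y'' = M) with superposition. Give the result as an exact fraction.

M(32/3) = -6743/300 kN·m

Load 1 — uniform load w=-3 kN/m over full span:
  M_1 = wLx/2 - wL²/12 - wx²/2 = (-3)·16·(32/3)/2 - (-3)·16²/12 - (-3)·(32/3)²/2 = -64/3 kN·m
Load 2 — point force P=17 kN at a=4 m (b=L-a=12):
  M_2 = Pa²(a+3b)(L-x)/L³ - Pa²b/L²  [x>a] = 17·4²·(4+3·12)·(16-(32/3))/16³ - 17·4²·12/16² = 17/12 kN·m
Load 3 — applied couple M₀=16 kN·m at a=32/5 m (b=L-a=48/5):
  M_3 = R_Ax - M_A - M₀  [x>a] with R_A=36/25, M_A=48/25 = (36/25)·(32/3) - (48/25) - 16 = -64/25 kN·m
Superposition: M = Σ M_i = -6743/300 kN·m ≈ -22.476667 kN·m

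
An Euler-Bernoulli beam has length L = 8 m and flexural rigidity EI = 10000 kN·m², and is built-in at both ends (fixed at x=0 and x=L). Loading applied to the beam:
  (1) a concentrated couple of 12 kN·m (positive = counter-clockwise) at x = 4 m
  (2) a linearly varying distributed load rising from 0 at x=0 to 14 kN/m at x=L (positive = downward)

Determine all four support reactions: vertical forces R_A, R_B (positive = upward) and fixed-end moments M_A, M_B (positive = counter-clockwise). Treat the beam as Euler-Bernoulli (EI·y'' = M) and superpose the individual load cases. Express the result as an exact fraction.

Load 1 — applied couple M₀=12 kN·m at a=4 m (b=L-a=4):
  R_A = 6M₀ab/L³ = 6·12·4·4/8³ = 9/4 kN
  M_A = M₀b(2a-b)/L² = 12·4·(2·4-4)/8² = 3 kN·m
  R_B = -6M₀ab/L³ = -6·12·4·4/8³ = -9/4 kN
  M_B = M₀a(2b-a)/L² = 12·4·(2·4-4)/8² = 3 kN·m
Load 2 — triangular load w₀=14 kN/m (0→w₀ over full span):
  R_A = 3w₀L/20 = 3·14·8/20 = 84/5 kN
  M_A = w₀L²/30 = 14·8²/30 = 448/15 kN·m
  R_B = 7w₀L/20 = 7·14·8/20 = 196/5 kN
  M_B = -w₀L²/20 = -14·8²/20 = -224/5 kN·m
Superposition: R_A = 381/20 kN, M_A = 493/15 kN·m, R_B = 739/20 kN, M_B = -209/5 kN·m

R_A = 381/20 kN, M_A = 493/15 kN·m, R_B = 739/20 kN, M_B = -209/5 kN·m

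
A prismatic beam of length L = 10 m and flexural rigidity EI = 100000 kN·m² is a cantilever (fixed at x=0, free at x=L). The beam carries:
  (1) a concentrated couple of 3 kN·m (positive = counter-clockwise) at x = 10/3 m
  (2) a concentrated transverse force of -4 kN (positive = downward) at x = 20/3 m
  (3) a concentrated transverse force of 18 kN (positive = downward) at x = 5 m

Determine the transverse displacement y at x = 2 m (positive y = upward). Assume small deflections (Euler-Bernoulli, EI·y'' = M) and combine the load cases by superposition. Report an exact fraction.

y(2) = -51/50000 m

Load 1 — applied couple M₀=3 kN·m at a=10/3 m (b=L-a=20/3):
  y_1 = M₀x²/(2EI)  [x≤a] = 3·2²/(2·100000) = 3/50000 m
Load 2 — point force P=-4 kN at a=20/3 m (b=L-a=10/3):
  y_2 = -Px²(3a-x)/(6EI)  [x≤a] = -(-4)·2²·(3·(20/3)-2)/(6·100000) = 3/6250 m
Load 3 — point force P=18 kN at a=5 m (b=L-a=5):
  y_3 = -Px²(3a-x)/(6EI)  [x≤a] = -18·2²·(3·5-2)/(6·100000) = -39/25000 m
Superposition: y = Σ y_i = -51/50000 m ≈ -0.001020 m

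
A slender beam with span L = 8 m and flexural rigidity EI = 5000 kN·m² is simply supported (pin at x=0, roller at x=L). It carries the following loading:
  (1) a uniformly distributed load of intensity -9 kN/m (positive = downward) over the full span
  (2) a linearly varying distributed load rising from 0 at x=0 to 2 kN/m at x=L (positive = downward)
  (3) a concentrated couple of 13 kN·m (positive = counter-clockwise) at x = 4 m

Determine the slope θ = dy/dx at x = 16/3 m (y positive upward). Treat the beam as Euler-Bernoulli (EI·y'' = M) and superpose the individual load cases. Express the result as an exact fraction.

θ(16/3) = -98917/6075000 rad

Load 1 — uniform load w=-9 kN/m over full span:
  θ_1 = -w(L³-6Lx²+4x³)/(24EI) = -(-9)·(8³-6·8·(16/3)²+4·(16/3)³)/(24·5000) = -104/5625 rad
Load 2 — triangular load w₀=2 kN/m (0→w₀ over full span):
  θ_2 = -w₀(7L⁴-30L²x²+15x⁴)/(360LEI) = -2·(7·8⁴-30·8²·(16/3)²+15·(16/3)⁴)/(360·8·5000) = 1456/759375 rad
Load 3 — applied couple M₀=13 kN·m at a=4 m (b=L-a=4):
  θ_3 = (M₀x²/(2L)-M₀(x-a)+C₁)/EI  [x>a] with C₁=M₀(3b²-L²)/(6L)=-13/3 = (13·(16/3)²/(2·8)-13·((16/3)-4)+(-13/3))/5000 = 13/45000 rad
Superposition: θ = Σ θ_i = -98917/6075000 rad ≈ -0.016283 rad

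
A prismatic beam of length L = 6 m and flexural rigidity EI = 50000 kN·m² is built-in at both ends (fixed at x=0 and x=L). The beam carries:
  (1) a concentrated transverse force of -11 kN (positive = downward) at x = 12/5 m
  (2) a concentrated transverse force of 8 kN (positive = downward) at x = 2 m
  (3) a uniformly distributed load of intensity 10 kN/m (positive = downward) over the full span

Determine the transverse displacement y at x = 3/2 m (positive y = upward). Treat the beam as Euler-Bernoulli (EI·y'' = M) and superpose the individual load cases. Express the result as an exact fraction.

y(3/2) = -81449/240000000 m

Load 1 — point force P=-11 kN at a=12/5 m (b=L-a=18/5):
  y_1 = -Pb²x²(3aL-(3a+b)x)/(6L³EI)  [x≤a] = -(-11)·(18/5)²·(3/2)²·(3·(12/5)·6-(3·(12/5)+(18/5))·(3/2))/(6·6³·50000) = 2673/20000000 m
Load 2 — point force P=8 kN at a=2 m (b=L-a=4):
  y_2 = -Pb²x²(3aL-(3a+b)x)/(6L³EI)  [x≤a] = -8·4²·(3/2)²·(3·2·6-(3·2+4)·(3/2))/(6·6³·50000) = -7/75000 m
Load 3 — uniform load w=10 kN/m over full span:
  y_3 = -wx²(L-x)²/(24EI) = -10·(3/2)²·(6-(3/2))²/(24·50000) = -243/640000 m
Superposition: y = Σ y_i = -81449/240000000 m ≈ -0.000339 m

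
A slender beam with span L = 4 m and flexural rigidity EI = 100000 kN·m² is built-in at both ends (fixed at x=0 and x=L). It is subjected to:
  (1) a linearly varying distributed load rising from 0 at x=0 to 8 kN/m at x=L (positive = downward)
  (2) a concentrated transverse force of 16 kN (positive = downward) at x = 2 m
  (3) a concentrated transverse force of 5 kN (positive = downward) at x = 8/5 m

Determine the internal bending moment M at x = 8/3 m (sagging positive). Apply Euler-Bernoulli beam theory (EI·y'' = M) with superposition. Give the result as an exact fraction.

Load 1 — triangular load w₀=8 kN/m (0→w₀ over full span):
  M_1 = 3w₀Lx/20 - w₀L²/30 - w₀x³/(6L) = 3·8·4·(8/3)/20 - 8·4²/30 - 8·(8/3)³/(6·4) = 896/405 kN·m
Load 2 — point force P=16 kN at a=2 m (b=L-a=2):
  M_2 = Pa²(a+3b)(L-x)/L³ - Pa²b/L²  [x>a] = 16·2²·(2+3·2)·(4-(8/3))/4³ - 16·2²·2/4² = 8/3 kN·m
Load 3 — point force P=5 kN at a=8/5 m (b=L-a=12/5):
  M_3 = Pa²(a+3b)(L-x)/L³ - Pa²b/L²  [x>a] = 5·(8/5)²·((8/5)+3·(12/5))·(4-(8/3))/4³ - 5·(8/5)²·(12/5)/4² = 32/75 kN·m
Superposition: M = Σ M_i = 10744/2025 kN·m ≈ 5.305679 kN·m

M(8/3) = 10744/2025 kN·m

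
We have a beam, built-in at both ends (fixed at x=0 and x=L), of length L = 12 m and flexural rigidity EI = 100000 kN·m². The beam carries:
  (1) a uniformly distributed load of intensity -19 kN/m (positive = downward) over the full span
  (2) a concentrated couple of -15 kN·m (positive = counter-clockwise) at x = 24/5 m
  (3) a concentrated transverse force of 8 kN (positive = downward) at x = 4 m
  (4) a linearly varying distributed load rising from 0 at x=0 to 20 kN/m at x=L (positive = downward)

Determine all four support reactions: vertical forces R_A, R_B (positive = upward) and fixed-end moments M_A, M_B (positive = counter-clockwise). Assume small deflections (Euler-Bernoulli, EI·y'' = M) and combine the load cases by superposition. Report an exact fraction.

R_A = -9973/135 kN, M_A = -5381/45 kN·m, R_B = -3527/135 kN, M_B = 3244/45 kN·m

Load 1 — uniform load w=-19 kN/m over full span:
  R_A = wL/2 = (-19)·12/2 = -114 kN
  M_A = wL²/12 = (-19)·12²/12 = -228 kN·m
  R_B = wL/2 = (-19)·12/2 = -114 kN
  M_B = -wL²/12 = -(-19)·12²/12 = 228 kN·m
Load 2 — applied couple M₀=-15 kN·m at a=24/5 m (b=L-a=36/5):
  R_A = 6M₀ab/L³ = 6·(-15)·(24/5)·(36/5)/12³ = -9/5 kN
  M_A = M₀b(2a-b)/L² = (-15)·(36/5)·(2·(24/5)-(36/5))/12² = -9/5 kN·m
  R_B = -6M₀ab/L³ = -6·(-15)·(24/5)·(36/5)/12³ = 9/5 kN
  M_B = M₀a(2b-a)/L² = (-15)·(24/5)·(2·(36/5)-(24/5))/12² = -24/5 kN·m
Load 3 — point force P=8 kN at a=4 m (b=L-a=8):
  R_A = Pb²(3a+b)/L³ = 8·8²·(3·4+8)/12³ = 160/27 kN
  M_A = Pab²/L² = 8·4·8²/12² = 128/9 kN·m
  R_B = Pa²(a+3b)/L³ = 8·4²·(4+3·8)/12³ = 56/27 kN
  M_B = -Pa²b/L² = -8·4²·8/12² = -64/9 kN·m
Load 4 — triangular load w₀=20 kN/m (0→w₀ over full span):
  R_A = 3w₀L/20 = 3·20·12/20 = 36 kN
  M_A = w₀L²/30 = 20·12²/30 = 96 kN·m
  R_B = 7w₀L/20 = 7·20·12/20 = 84 kN
  M_B = -w₀L²/20 = -20·12²/20 = -144 kN·m
Superposition: R_A = -9973/135 kN, M_A = -5381/45 kN·m, R_B = -3527/135 kN, M_B = 3244/45 kN·m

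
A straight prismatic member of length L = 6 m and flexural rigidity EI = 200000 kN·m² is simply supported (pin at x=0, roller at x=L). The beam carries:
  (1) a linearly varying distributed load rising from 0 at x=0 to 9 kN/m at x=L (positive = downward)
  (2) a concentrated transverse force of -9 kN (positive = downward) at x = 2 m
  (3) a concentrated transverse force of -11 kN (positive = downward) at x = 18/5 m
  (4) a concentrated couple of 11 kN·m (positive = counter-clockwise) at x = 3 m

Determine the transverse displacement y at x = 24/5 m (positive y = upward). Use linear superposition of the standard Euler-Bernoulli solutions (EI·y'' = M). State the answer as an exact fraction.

y(24/5) = 69297/6250000000 m

Load 1 — triangular load w₀=9 kN/m (0→w₀ over full span):
  y_1 = -w₀x(7L⁴-10L²x²+3x⁴)/(360LEI) = -9·(24/5)·(7·6⁴-10·6²·(24/5)²+3·(24/5)⁴)/(360·6·200000) = -92583/390625000 m
Load 2 — point force P=-9 kN at a=2 m (b=L-a=4):
  y_2 = -Pa(L-x)(2Lx-a²-x²)/(6LEI)  [x>a] = -(-9)·2·(6-(24/5))·(2·6·(24/5)-2²-(24/5)²)/(6·6·200000) = 573/6250000 m
Load 3 — point force P=-11 kN at a=18/5 m (b=L-a=12/5):
  y_3 = -Pa(L-x)(2Lx-a²-x²)/(6LEI)  [x>a] = -(-11)·(18/5)·(6-(24/5))·(2·6·(24/5)-(18/5)²-(24/5)²)/(6·6·200000) = 891/6250000 m
Load 4 — applied couple M₀=11 kN·m at a=3 m (b=L-a=3):
  y_4 = (M₀x³/(6L)-M₀(x-a)²/2+C₁x)/EI  [x>a] with C₁=M₀(3b²-L²)/(6L)=-11/4 = (11·(24/5)³/(6·6)-11·((24/5)-3)²/2+(-11/4)·(24/5))/200000 = 693/50000000 m
Superposition: y = Σ y_i = 69297/6250000000 m ≈ 0.000011 m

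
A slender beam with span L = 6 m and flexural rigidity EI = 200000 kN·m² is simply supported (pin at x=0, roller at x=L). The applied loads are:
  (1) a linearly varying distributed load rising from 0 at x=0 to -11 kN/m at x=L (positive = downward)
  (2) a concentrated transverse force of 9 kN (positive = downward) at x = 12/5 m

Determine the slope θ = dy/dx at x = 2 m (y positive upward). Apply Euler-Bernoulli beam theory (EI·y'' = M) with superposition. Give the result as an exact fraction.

Load 1 — triangular load w₀=-11 kN/m (0→w₀ over full span):
  θ_1 = -w₀(7L⁴-30L²x²+15x⁴)/(360LEI) = -(-11)·(7·6⁴-30·6²·2²+15·2⁴)/(360·6·200000) = 143/1125000 rad
Load 2 — point force P=9 kN at a=12/5 m (b=L-a=18/5):
  θ_2 = -Pb(L²-b²-3x²)/(6LEI)  [x≤a] = -9·(18/5)·(6²-(18/5)²-3·2²)/(6·6·200000) = -621/12500000 rad
Superposition: θ = Σ θ_i = 8711/112500000 rad ≈ 0.000077 rad

θ(2) = 8711/112500000 rad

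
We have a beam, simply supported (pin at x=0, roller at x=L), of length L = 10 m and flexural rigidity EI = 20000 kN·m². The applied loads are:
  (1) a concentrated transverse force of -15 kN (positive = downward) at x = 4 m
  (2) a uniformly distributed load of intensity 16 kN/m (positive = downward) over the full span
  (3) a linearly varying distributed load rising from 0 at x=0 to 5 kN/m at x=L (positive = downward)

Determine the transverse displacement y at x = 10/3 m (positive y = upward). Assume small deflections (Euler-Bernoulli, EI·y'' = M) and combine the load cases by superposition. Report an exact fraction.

Load 1 — point force P=-15 kN at a=4 m (b=L-a=6):
  y_1 = -Pbx(L²-b²-x²)/(6LEI)  [x≤a] = -(-15)·6·(10/3)·(10²-6²-(10/3)²)/(6·10·20000) = 119/9000 m
Load 2 — uniform load w=16 kN/m over full span:
  y_2 = -wx(L³-2Lx²+x³)/(24EI) = -16·(10/3)·(10³-2·10·(10/3)²+(10/3)³)/(24·20000) = -22/243 m
Load 3 — triangular load w₀=5 kN/m (0→w₀ over full span):
  y_3 = -w₀x(7L⁴-10L²x²+3x⁴)/(360LEI) = -5·(10/3)·(7·10⁴-10·10²·(10/3)²+3·(10/3)⁴)/(360·10·20000) = -10/729 m
Superposition: y = Σ y_i = -66361/729000 m ≈ -0.091030 m

y(10/3) = -66361/729000 m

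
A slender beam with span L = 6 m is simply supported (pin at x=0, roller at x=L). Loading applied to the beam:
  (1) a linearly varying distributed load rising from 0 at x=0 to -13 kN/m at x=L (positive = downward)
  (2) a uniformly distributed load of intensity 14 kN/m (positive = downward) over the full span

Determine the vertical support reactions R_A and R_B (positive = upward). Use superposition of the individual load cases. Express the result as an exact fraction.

Load 1 — triangular load w₀=-13 kN/m (0→w₀ over full span):
  R_A = w₀L/6 = (-13)·6/6 = -13 kN
  R_B = w₀L/3 = (-13)·6/3 = -26 kN
Load 2 — uniform load w=14 kN/m over full span:
  R_A = wL/2 = 14·6/2 = 42 kN
  R_B = wL/2 = 14·6/2 = 42 kN
Superposition: R_A = 29 kN, R_B = 16 kN

R_A = 29 kN, R_B = 16 kN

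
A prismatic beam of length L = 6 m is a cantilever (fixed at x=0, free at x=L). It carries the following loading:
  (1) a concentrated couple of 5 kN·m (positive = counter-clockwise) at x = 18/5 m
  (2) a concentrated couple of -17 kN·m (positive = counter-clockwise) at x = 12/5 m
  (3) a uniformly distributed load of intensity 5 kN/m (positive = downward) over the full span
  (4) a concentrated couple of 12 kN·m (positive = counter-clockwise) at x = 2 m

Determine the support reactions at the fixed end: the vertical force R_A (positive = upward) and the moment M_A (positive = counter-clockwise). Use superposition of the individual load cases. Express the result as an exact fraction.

R_A = 30 kN, M_A = 90 kN·m

Load 1 — applied couple M₀=5 kN·m at a=18/5 m (b=L-a=12/5):
  R_A = 0 kN
  M_A = -M₀ = -5 kN·m
Load 2 — applied couple M₀=-17 kN·m at a=12/5 m (b=L-a=18/5):
  R_A = 0 kN
  M_A = -M₀ = -(-17) = 17 kN·m
Load 3 — uniform load w=5 kN/m over full span:
  R_A = wL = 5·6 = 30 kN
  M_A = wL²/2 = 5·6²/2 = 90 kN·m
Load 4 — applied couple M₀=12 kN·m at a=2 m (b=L-a=4):
  R_A = 0 kN
  M_A = -M₀ = -12 kN·m
Superposition: R_A = 30 kN, M_A = 90 kN·m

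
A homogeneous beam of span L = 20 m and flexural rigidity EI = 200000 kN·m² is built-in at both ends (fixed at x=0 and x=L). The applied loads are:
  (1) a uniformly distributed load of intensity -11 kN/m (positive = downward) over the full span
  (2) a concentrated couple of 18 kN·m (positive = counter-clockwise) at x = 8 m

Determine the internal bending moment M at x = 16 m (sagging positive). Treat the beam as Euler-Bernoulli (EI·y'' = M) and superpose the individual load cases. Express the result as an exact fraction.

Load 1 — uniform load w=-11 kN/m over full span:
  M_1 = wLx/2 - wL²/12 - wx²/2 = (-11)·20·16/2 - (-11)·20²/12 - (-11)·16²/2 = 44/3 kN·m
Load 2 — applied couple M₀=18 kN·m at a=8 m (b=L-a=12):
  M_2 = R_Ax - M_A - M₀  [x>a] with R_A=162/125, M_A=54/25 = (162/125)·16 - (54/25) - 18 = 72/125 kN·m
Superposition: M = Σ M_i = 5716/375 kN·m ≈ 15.242667 kN·m

M(16) = 5716/375 kN·m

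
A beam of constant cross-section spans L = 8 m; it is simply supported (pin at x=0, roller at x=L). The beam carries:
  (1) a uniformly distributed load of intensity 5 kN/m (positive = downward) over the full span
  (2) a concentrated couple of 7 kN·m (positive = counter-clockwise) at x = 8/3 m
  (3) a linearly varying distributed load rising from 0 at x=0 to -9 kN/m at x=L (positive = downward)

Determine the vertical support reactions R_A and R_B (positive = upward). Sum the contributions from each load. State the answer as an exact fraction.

R_A = 71/8 kN, R_B = -39/8 kN

Load 1 — uniform load w=5 kN/m over full span:
  R_A = wL/2 = 5·8/2 = 20 kN
  R_B = wL/2 = 5·8/2 = 20 kN
Load 2 — applied couple M₀=7 kN·m at a=8/3 m (b=L-a=16/3):
  R_A = M₀/L = 7/8 kN
  R_B = -M₀/L = -7/8 kN
Load 3 — triangular load w₀=-9 kN/m (0→w₀ over full span):
  R_A = w₀L/6 = (-9)·8/6 = -12 kN
  R_B = w₀L/3 = (-9)·8/3 = -24 kN
Superposition: R_A = 71/8 kN, R_B = -39/8 kN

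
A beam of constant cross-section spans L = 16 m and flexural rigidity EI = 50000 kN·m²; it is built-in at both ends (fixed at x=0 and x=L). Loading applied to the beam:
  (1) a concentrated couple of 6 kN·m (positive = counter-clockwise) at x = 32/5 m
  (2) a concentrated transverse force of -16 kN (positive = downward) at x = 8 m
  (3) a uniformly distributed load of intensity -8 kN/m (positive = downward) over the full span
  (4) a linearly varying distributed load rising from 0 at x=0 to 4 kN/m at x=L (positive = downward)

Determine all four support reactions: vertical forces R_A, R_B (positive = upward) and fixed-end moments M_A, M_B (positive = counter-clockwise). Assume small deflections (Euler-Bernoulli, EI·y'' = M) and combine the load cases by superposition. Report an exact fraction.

R_A = -3093/50 kN, M_A = -12586/75 kN·m, R_B = -2507/50 kN, M_B = 11504/75 kN·m

Load 1 — applied couple M₀=6 kN·m at a=32/5 m (b=L-a=48/5):
  R_A = 6M₀ab/L³ = 6·6·(32/5)·(48/5)/16³ = 27/50 kN
  M_A = M₀b(2a-b)/L² = 6·(48/5)·(2·(32/5)-(48/5))/16² = 18/25 kN·m
  R_B = -6M₀ab/L³ = -6·6·(32/5)·(48/5)/16³ = -27/50 kN
  M_B = M₀a(2b-a)/L² = 6·(32/5)·(2·(48/5)-(32/5))/16² = 48/25 kN·m
Load 2 — point force P=-16 kN at a=8 m (b=L-a=8):
  R_A = Pb²(3a+b)/L³ = (-16)·8²·(3·8+8)/16³ = -8 kN
  M_A = Pab²/L² = (-16)·8·8²/16² = -32 kN·m
  R_B = Pa²(a+3b)/L³ = (-16)·8²·(8+3·8)/16³ = -8 kN
  M_B = -Pa²b/L² = -(-16)·8²·8/16² = 32 kN·m
Load 3 — uniform load w=-8 kN/m over full span:
  R_A = wL/2 = (-8)·16/2 = -64 kN
  M_A = wL²/12 = (-8)·16²/12 = -512/3 kN·m
  R_B = wL/2 = (-8)·16/2 = -64 kN
  M_B = -wL²/12 = -(-8)·16²/12 = 512/3 kN·m
Load 4 — triangular load w₀=4 kN/m (0→w₀ over full span):
  R_A = 3w₀L/20 = 3·4·16/20 = 48/5 kN
  M_A = w₀L²/30 = 4·16²/30 = 512/15 kN·m
  R_B = 7w₀L/20 = 7·4·16/20 = 112/5 kN
  M_B = -w₀L²/20 = -4·16²/20 = -256/5 kN·m
Superposition: R_A = -3093/50 kN, M_A = -12586/75 kN·m, R_B = -2507/50 kN, M_B = 11504/75 kN·m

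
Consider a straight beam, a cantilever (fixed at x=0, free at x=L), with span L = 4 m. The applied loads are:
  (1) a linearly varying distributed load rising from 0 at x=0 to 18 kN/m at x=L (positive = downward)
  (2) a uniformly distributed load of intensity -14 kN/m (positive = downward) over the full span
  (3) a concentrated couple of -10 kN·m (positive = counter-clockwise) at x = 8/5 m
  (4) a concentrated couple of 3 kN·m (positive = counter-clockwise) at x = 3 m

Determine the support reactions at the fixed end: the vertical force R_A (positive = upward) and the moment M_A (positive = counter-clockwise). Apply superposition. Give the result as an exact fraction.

R_A = -20 kN, M_A = -9 kN·m

Load 1 — triangular load w₀=18 kN/m (0→w₀ over full span):
  R_A = w₀L/2 = 18·4/2 = 36 kN
  M_A = w₀L²/3 = 18·4²/3 = 96 kN·m
Load 2 — uniform load w=-14 kN/m over full span:
  R_A = wL = (-14)·4 = -56 kN
  M_A = wL²/2 = (-14)·4²/2 = -112 kN·m
Load 3 — applied couple M₀=-10 kN·m at a=8/5 m (b=L-a=12/5):
  R_A = 0 kN
  M_A = -M₀ = -(-10) = 10 kN·m
Load 4 — applied couple M₀=3 kN·m at a=3 m (b=L-a=1):
  R_A = 0 kN
  M_A = -M₀ = -3 kN·m
Superposition: R_A = -20 kN, M_A = -9 kN·m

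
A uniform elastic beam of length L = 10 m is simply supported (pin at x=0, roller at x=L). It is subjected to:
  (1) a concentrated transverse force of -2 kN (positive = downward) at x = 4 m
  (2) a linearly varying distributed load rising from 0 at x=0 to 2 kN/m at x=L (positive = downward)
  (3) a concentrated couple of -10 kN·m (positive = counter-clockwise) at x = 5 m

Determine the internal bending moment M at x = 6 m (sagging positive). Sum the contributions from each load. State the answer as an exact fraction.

M(6) = 68/5 kN·m

Load 1 — point force P=-2 kN at a=4 m (b=L-a=6):
  M_1 = Pa(L-x)/L  [x>a] = (-2)·4·(10-6)/10 = -16/5 kN·m
Load 2 — triangular load w₀=2 kN/m (0→w₀ over full span):
  M_2 = w₀Lx/6 - w₀x³/(6L) = 2·10·6/6 - 2·6³/(6·10) = 64/5 kN·m
Load 3 — applied couple M₀=-10 kN·m at a=5 m (b=L-a=5):
  M_3 = M₀x/L - M₀  [x>a] = (-10)·6/10 - (-10) = 4 kN·m
Superposition: M = Σ M_i = 68/5 kN·m ≈ 13.600000 kN·m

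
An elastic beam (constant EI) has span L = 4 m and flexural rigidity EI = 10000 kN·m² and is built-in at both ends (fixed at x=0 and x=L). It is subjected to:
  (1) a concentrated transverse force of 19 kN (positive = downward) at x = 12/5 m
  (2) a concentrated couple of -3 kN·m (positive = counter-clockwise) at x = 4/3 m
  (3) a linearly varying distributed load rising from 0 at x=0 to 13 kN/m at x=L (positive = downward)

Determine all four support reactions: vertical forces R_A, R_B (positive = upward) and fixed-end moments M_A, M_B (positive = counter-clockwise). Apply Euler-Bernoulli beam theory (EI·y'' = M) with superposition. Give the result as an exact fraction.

Load 1 — point force P=19 kN at a=12/5 m (b=L-a=8/5):
  R_A = Pb²(3a+b)/L³ = 19·(8/5)²·(3·(12/5)+(8/5))/4³ = 836/125 kN
  M_A = Pab²/L² = 19·(12/5)·(8/5)²/4² = 912/125 kN·m
  R_B = Pa²(a+3b)/L³ = 19·(12/5)²·((12/5)+3·(8/5))/4³ = 1539/125 kN
  M_B = -Pa²b/L² = -19·(12/5)²·(8/5)/4² = -1368/125 kN·m
Load 2 — applied couple M₀=-3 kN·m at a=4/3 m (b=L-a=8/3):
  R_A = 6M₀ab/L³ = 6·(-3)·(4/3)·(8/3)/4³ = -1 kN
  M_A = M₀b(2a-b)/L² = (-3)·(8/3)·(2·(4/3)-(8/3))/4² = 0 kN·m
  R_B = -6M₀ab/L³ = -6·(-3)·(4/3)·(8/3)/4³ = 1 kN
  M_B = M₀a(2b-a)/L² = (-3)·(4/3)·(2·(8/3)-(4/3))/4² = -1 kN·m
Load 3 — triangular load w₀=13 kN/m (0→w₀ over full span):
  R_A = 3w₀L/20 = 3·13·4/20 = 39/5 kN
  M_A = w₀L²/30 = 13·4²/30 = 104/15 kN·m
  R_B = 7w₀L/20 = 7·13·4/20 = 91/5 kN
  M_B = -w₀L²/20 = -13·4²/20 = -52/5 kN·m
Superposition: R_A = 1686/125 kN, M_A = 5336/375 kN·m, R_B = 3939/125 kN, M_B = -2793/125 kN·m

R_A = 1686/125 kN, M_A = 5336/375 kN·m, R_B = 3939/125 kN, M_B = -2793/125 kN·m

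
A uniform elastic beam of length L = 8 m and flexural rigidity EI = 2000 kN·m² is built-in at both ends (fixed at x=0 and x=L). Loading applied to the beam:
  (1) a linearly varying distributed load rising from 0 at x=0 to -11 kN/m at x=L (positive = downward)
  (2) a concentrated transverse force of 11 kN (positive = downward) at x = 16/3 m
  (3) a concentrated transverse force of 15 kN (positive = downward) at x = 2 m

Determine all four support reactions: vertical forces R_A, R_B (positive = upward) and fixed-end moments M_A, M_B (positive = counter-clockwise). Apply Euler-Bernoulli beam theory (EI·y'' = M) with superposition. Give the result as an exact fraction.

R_A = 9971/4320 kN, M_A = -79/1080 kN·m, R_B = -87731/4320 kN, M_B = 17861/1080 kN·m

Load 1 — triangular load w₀=-11 kN/m (0→w₀ over full span):
  R_A = 3w₀L/20 = 3·(-11)·8/20 = -66/5 kN
  M_A = w₀L²/30 = (-11)·8²/30 = -352/15 kN·m
  R_B = 7w₀L/20 = 7·(-11)·8/20 = -154/5 kN
  M_B = -w₀L²/20 = -(-11)·8²/20 = 176/5 kN·m
Load 2 — point force P=11 kN at a=16/3 m (b=L-a=8/3):
  R_A = Pb²(3a+b)/L³ = 11·(8/3)²·(3·(16/3)+(8/3))/8³ = 77/27 kN
  M_A = Pab²/L² = 11·(16/3)·(8/3)²/8² = 176/27 kN·m
  R_B = Pa²(a+3b)/L³ = 11·(16/3)²·((16/3)+3·(8/3))/8³ = 220/27 kN
  M_B = -Pa²b/L² = -11·(16/3)²·(8/3)/8² = -352/27 kN·m
Load 3 — point force P=15 kN at a=2 m (b=L-a=6):
  R_A = Pb²(3a+b)/L³ = 15·6²·(3·2+6)/8³ = 405/32 kN
  M_A = Pab²/L² = 15·2·6²/8² = 135/8 kN·m
  R_B = Pa²(a+3b)/L³ = 15·2²·(2+3·6)/8³ = 75/32 kN
  M_B = -Pa²b/L² = -15·2²·6/8² = -45/8 kN·m
Superposition: R_A = 9971/4320 kN, M_A = -79/1080 kN·m, R_B = -87731/4320 kN, M_B = 17861/1080 kN·m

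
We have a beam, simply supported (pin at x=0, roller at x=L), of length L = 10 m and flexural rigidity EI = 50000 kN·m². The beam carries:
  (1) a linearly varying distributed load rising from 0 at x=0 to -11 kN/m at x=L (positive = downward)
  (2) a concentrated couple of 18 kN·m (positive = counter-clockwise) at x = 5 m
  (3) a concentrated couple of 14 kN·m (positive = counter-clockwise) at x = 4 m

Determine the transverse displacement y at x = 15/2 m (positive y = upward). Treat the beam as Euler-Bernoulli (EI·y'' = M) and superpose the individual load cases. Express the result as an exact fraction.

Load 1 — triangular load w₀=-11 kN/m (0→w₀ over full span):
  y_1 = -w₀x(7L⁴-10L²x²+3x⁴)/(360LEI) = -(-11)·(15/2)·(7·10⁴-10·10²·(15/2)²+3·(15/2)⁴)/(360·10·50000) = 1309/122880 m
Load 2 — applied couple M₀=18 kN·m at a=5 m (b=L-a=5):
  y_2 = (M₀x³/(6L)-M₀(x-a)²/2+C₁x)/EI  [x>a] with C₁=M₀(3b²-L²)/(6L)=-15/2 = (18·(15/2)³/(6·10)-18·((15/2)-5)²/2+(-15/2)·(15/2))/50000 = 9/32000 m
Load 3 — applied couple M₀=14 kN·m at a=4 m (b=L-a=6):
  y_3 = (M₀x³/(6L)-M₀(x-a)²/2+C₁x)/EI  [x>a] with C₁=M₀(3b²-L²)/(6L)=28/15 = (14·(15/2)³/(6·10)-14·((15/2)-4)²/2+(28/15)·(15/2))/50000 = 427/800000 m
Superposition: y = Σ y_i = 880717/76800000 m ≈ 0.011468 m

y(15/2) = 880717/76800000 m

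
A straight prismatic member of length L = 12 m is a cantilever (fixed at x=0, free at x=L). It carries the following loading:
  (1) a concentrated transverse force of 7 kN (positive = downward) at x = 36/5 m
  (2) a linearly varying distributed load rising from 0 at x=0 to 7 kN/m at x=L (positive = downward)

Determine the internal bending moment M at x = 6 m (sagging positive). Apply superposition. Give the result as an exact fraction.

M(6) = -567/5 kN·m

Load 1 — point force P=7 kN at a=36/5 m (b=L-a=24/5):
  M_1 = -P(a-x)  [x≤a] = -7·((36/5)-6) = -42/5 kN·m
Load 2 — triangular load w₀=7 kN/m (0→w₀ over full span):
  M_2 = w₀Lx/2 - w₀L²/3 - w₀x³/(6L) = 7·12·6/2 - 7·12²/3 - 7·6³/(6·12) = -105 kN·m
Superposition: M = Σ M_i = -567/5 kN·m ≈ -113.400000 kN·m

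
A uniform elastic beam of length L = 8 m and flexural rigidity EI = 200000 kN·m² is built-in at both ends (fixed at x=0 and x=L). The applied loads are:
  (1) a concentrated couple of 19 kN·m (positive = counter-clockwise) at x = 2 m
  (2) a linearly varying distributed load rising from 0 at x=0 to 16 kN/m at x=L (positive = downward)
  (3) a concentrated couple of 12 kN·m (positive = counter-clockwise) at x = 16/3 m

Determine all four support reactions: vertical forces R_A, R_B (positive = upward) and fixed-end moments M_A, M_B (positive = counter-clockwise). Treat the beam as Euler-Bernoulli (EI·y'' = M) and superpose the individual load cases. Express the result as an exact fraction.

Load 1 — applied couple M₀=19 kN·m at a=2 m (b=L-a=6):
  R_A = 6M₀ab/L³ = 6·19·2·6/8³ = 171/64 kN
  M_A = M₀b(2a-b)/L² = 19·6·(2·2-6)/8² = -57/16 kN·m
  R_B = -6M₀ab/L³ = -6·19·2·6/8³ = -171/64 kN
  M_B = M₀a(2b-a)/L² = 19·2·(2·6-2)/8² = 95/16 kN·m
Load 2 — triangular load w₀=16 kN/m (0→w₀ over full span):
  R_A = 3w₀L/20 = 3·16·8/20 = 96/5 kN
  M_A = w₀L²/30 = 16·8²/30 = 512/15 kN·m
  R_B = 7w₀L/20 = 7·16·8/20 = 224/5 kN
  M_B = -w₀L²/20 = -16·8²/20 = -256/5 kN·m
Load 3 — applied couple M₀=12 kN·m at a=16/3 m (b=L-a=8/3):
  R_A = 6M₀ab/L³ = 6·12·(16/3)·(8/3)/8³ = 2 kN
  M_A = M₀b(2a-b)/L² = 12·(8/3)·(2·(16/3)-(8/3))/8² = 4 kN·m
  R_B = -6M₀ab/L³ = -6·12·(16/3)·(8/3)/8³ = -2 kN
  M_B = M₀a(2b-a)/L² = 12·(16/3)·(2·(8/3)-(16/3))/8² = 0 kN·m
Superposition: R_A = 7639/320 kN, M_A = 8297/240 kN·m, R_B = 12841/320 kN, M_B = -3621/80 kN·m

R_A = 7639/320 kN, M_A = 8297/240 kN·m, R_B = 12841/320 kN, M_B = -3621/80 kN·m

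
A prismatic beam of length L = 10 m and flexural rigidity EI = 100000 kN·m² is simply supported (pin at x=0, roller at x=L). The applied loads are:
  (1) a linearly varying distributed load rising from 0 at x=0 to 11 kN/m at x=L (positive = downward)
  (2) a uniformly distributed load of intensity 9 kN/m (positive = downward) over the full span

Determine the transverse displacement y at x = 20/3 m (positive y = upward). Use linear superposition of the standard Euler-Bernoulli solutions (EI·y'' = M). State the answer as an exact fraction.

y(20/3) = -121/7290 m

Load 1 — triangular load w₀=11 kN/m (0→w₀ over full span):
  y_1 = -w₀x(7L⁴-10L²x²+3x⁴)/(360LEI) = -11·(20/3)·(7·10⁴-10·10²·(20/3)²+3·(20/3)⁴)/(360·10·100000) = -187/29160 m
Load 2 — uniform load w=9 kN/m over full span:
  y_2 = -wx(L³-2Lx²+x³)/(24EI) = -9·(20/3)·(10³-2·10·(20/3)²+(20/3)³)/(24·100000) = -11/1080 m
Superposition: y = Σ y_i = -121/7290 m ≈ -0.016598 m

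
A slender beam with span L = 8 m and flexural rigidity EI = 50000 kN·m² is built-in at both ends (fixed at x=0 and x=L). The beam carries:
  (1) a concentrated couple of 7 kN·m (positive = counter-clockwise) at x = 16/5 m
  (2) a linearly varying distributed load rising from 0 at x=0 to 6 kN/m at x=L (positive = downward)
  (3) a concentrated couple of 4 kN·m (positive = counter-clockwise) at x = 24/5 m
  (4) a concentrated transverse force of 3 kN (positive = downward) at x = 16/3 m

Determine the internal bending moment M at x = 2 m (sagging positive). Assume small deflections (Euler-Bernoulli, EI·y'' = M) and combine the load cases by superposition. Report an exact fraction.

M(2) = 499/225 kN·m

Load 1 — applied couple M₀=7 kN·m at a=16/5 m (b=L-a=24/5):
  M_1 = R_Ax - M_A  [x≤a] with R_A=63/50, M_A=21/25 = (63/50)·2 - (21/25) = 42/25 kN·m
Load 2 — triangular load w₀=6 kN/m (0→w₀ over full span):
  M_2 = 3w₀Lx/20 - w₀L²/30 - w₀x³/(6L) = 3·6·8·2/20 - 6·8²/30 - 6·2³/(6·8) = 3/5 kN·m
Load 3 — applied couple M₀=4 kN·m at a=24/5 m (b=L-a=16/5):
  M_3 = R_Ax - M_A  [x≤a] with R_A=18/25, M_A=32/25 = (18/25)·2 - (32/25) = 4/25 kN·m
Load 4 — point force P=3 kN at a=16/3 m (b=L-a=8/3):
  M_4 = Pb²(3a+b)x/L³ - Pab²/L²  [x≤a] = 3·(8/3)²·(3·(16/3)+(8/3))·2/8³ - 3·(16/3)·(8/3)²/8² = -2/9 kN·m
Superposition: M = Σ M_i = 499/225 kN·m ≈ 2.217778 kN·m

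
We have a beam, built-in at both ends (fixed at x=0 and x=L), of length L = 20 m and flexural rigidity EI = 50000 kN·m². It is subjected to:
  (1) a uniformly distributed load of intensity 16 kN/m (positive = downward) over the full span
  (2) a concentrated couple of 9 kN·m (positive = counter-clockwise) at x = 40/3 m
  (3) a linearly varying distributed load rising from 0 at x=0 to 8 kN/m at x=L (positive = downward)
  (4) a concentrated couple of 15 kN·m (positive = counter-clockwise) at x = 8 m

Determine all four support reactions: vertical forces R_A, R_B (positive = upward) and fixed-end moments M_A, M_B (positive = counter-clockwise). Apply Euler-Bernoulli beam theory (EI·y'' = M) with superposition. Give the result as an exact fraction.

Load 1 — uniform load w=16 kN/m over full span:
  R_A = wL/2 = 16·20/2 = 160 kN
  M_A = wL²/12 = 16·20²/12 = 1600/3 kN·m
  R_B = wL/2 = 16·20/2 = 160 kN
  M_B = -wL²/12 = -16·20²/12 = -1600/3 kN·m
Load 2 — applied couple M₀=9 kN·m at a=40/3 m (b=L-a=20/3):
  R_A = 6M₀ab/L³ = 6·9·(40/3)·(20/3)/20³ = 3/5 kN
  M_A = M₀b(2a-b)/L² = 9·(20/3)·(2·(40/3)-(20/3))/20² = 3 kN·m
  R_B = -6M₀ab/L³ = -6·9·(40/3)·(20/3)/20³ = -3/5 kN
  M_B = M₀a(2b-a)/L² = 9·(40/3)·(2·(20/3)-(40/3))/20² = 0 kN·m
Load 3 — triangular load w₀=8 kN/m (0→w₀ over full span):
  R_A = 3w₀L/20 = 3·8·20/20 = 24 kN
  M_A = w₀L²/30 = 8·20²/30 = 320/3 kN·m
  R_B = 7w₀L/20 = 7·8·20/20 = 56 kN
  M_B = -w₀L²/20 = -8·20²/20 = -160 kN·m
Load 4 — applied couple M₀=15 kN·m at a=8 m (b=L-a=12):
  R_A = 6M₀ab/L³ = 6·15·8·12/20³ = 27/25 kN
  M_A = M₀b(2a-b)/L² = 15·12·(2·8-12)/20² = 9/5 kN·m
  R_B = -6M₀ab/L³ = -6·15·8·12/20³ = -27/25 kN
  M_B = M₀a(2b-a)/L² = 15·8·(2·12-8)/20² = 24/5 kN·m
Superposition: R_A = 4642/25 kN, M_A = 3224/5 kN·m, R_B = 5358/25 kN, M_B = -10328/15 kN·m

R_A = 4642/25 kN, M_A = 3224/5 kN·m, R_B = 5358/25 kN, M_B = -10328/15 kN·m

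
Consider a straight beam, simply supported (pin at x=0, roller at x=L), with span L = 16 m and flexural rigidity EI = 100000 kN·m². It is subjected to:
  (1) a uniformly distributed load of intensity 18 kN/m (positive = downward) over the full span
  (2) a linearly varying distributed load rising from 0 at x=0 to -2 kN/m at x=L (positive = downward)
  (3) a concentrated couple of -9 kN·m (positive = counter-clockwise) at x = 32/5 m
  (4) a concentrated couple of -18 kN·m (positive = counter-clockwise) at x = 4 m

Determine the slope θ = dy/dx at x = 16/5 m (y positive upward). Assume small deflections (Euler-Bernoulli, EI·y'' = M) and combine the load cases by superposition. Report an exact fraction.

Load 1 — uniform load w=18 kN/m over full span:
  θ_1 = -w(L³-6Lx²+4x³)/(24EI) = -18·(16³-6·16·(16/5)²+4·(16/5)³)/(24·100000) = -9504/390625 rad
Load 2 — triangular load w₀=-2 kN/m (0→w₀ over full span):
  θ_2 = -w₀(7L⁴-30L²x²+15x⁴)/(360LEI) = -(-2)·(7·16⁴-30·16²·(16/5)²+15·(16/5)⁴)/(360·16·100000) = 23296/17578125 rad
Load 3 — applied couple M₀=-9 kN·m at a=32/5 m (b=L-a=48/5):
  θ_3 = (M₀x²/(2L)+C₁)/EI  [x≤a] with C₁=M₀(3b²-L²)/(6L)=-48/25 = ((-9)·(16/5)²/(2·16)+(-48/25))/100000 = -3/62500 rad
Load 4 — applied couple M₀=-18 kN·m at a=4 m (b=L-a=12):
  θ_4 = (M₀x²/(2L)+C₁)/EI  [x≤a] with C₁=M₀(3b²-L²)/(6L)=-33 = ((-18)·(16/5)²/(2·16)+(-33))/100000 = -969/2500000 rad
Superposition: θ = Σ θ_i = -13185313/562500000 rad ≈ -0.023441 rad

θ(16/5) = -13185313/562500000 rad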